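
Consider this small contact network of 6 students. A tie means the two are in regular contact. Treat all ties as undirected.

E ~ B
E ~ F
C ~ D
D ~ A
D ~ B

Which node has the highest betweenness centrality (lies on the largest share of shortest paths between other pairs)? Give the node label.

Unnormalized betweenness of each node: A:0, B:6, C:0, D:7, E:4, F:0.
D has the largest value, 7, making it the main broker — the node through which the most shortest paths run.

D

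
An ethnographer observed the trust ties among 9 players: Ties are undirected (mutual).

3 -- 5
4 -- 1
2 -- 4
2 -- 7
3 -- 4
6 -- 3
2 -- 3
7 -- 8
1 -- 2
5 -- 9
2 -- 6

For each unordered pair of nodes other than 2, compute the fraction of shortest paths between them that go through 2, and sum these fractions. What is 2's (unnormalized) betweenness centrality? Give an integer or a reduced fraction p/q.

15

Pairs whose geodesics pass through 2 — 3–8: 1; 3–7: 1; 3–1: 1/2; 5–8: 1; 5–7: 1; 5–1: 1/2; 4–8: 1; 4–7: 1; 4–6: 1/2; 8–9: 1; 8–1: 1; 8–6: 1; 9–7: 1; 9–1: 1/2 … (+3 more pairs).
All other pairs contribute 0.
Summing the contributions gives betweenness(2) = 15.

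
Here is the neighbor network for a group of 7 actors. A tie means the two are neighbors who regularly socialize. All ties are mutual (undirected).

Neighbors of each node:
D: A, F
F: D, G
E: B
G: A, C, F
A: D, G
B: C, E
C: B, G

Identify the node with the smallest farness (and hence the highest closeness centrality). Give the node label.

Farness (sum of distances to all others) for each node — A:13, B:14, C:11, D:16, E:19, F:13, G:10.
The smallest farness is 10, for G, so G has the highest closeness.

G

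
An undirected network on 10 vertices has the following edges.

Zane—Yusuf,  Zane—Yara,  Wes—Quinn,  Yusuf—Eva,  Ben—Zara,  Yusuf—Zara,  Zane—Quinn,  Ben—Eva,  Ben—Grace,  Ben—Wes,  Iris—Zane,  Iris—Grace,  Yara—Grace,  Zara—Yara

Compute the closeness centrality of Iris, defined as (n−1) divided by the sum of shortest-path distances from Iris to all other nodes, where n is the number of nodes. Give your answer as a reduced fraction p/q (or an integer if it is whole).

9/19

Distances from Iris: Ben:2, Eva:3, Grace:1, Quinn:2, Wes:3, Yara:2, Yusuf:2, Zane:1, Zara:3. Sum = 19.
n = 10, so closeness = 9/19.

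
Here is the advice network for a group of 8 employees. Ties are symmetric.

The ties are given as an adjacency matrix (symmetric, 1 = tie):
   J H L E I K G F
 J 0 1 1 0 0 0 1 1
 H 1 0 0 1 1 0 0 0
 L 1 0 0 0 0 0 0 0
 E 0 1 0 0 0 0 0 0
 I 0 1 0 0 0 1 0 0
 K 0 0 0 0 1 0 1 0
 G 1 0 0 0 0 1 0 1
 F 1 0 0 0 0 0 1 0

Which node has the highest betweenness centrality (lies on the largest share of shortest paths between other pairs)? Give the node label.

J

Unnormalized betweenness of each node: E:0, F:0, G:7/2, H:17/2, I:2, J:21/2, K:3/2, L:0.
J has the largest value, 21/2, making it the main broker — the node through which the most shortest paths run.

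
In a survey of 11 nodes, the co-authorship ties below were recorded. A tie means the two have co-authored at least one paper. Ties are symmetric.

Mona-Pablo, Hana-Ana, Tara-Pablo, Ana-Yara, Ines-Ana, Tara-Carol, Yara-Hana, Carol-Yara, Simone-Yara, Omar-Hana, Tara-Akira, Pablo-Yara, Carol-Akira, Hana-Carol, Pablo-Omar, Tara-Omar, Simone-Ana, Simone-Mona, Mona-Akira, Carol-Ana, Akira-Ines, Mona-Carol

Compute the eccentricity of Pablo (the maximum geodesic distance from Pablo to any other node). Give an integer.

3

Distances from Pablo: Akira:2, Ana:2, Carol:2, Hana:2, Ines:3, Mona:1, Omar:1, Simone:2, Tara:1, Yara:1.
The largest is 3 (to Ines), so the eccentricity of Pablo is 3.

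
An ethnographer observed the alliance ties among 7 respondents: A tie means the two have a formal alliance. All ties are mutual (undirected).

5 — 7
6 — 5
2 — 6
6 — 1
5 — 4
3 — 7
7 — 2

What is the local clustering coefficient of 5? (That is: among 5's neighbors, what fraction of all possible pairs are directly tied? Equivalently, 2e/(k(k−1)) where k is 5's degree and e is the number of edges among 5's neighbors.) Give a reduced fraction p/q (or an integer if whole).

5's neighbors: 4, 6, and 7 (k = 3).
Possible neighbor pairs: C(3,2) = 3. Edges among them: none → e = 0.
Clustering(5) = 0/3 = 0.

0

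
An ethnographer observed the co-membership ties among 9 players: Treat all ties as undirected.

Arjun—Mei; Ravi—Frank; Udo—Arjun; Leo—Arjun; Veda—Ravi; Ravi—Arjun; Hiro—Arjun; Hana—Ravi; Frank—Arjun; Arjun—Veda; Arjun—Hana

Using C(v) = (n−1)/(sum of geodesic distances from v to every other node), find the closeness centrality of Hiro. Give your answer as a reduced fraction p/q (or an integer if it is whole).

Distances from Hiro: Arjun:1, Frank:2, Hana:2, Leo:2, Mei:2, Ravi:2, Udo:2, Veda:2. Sum = 15.
n = 9, so closeness = 8/15.

8/15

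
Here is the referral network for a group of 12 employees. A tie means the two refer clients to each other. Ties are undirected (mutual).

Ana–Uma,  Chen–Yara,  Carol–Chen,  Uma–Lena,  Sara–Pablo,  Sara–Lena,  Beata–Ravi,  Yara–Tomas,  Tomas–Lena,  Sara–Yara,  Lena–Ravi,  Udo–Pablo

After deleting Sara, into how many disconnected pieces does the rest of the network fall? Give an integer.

Without Sara, the remaining ties split the others into: {Ana, Beata, Carol, Chen, Lena, Ravi, Tomas, Uma, Yara}; {Pablo, Udo}.
That's 2 separate components.

2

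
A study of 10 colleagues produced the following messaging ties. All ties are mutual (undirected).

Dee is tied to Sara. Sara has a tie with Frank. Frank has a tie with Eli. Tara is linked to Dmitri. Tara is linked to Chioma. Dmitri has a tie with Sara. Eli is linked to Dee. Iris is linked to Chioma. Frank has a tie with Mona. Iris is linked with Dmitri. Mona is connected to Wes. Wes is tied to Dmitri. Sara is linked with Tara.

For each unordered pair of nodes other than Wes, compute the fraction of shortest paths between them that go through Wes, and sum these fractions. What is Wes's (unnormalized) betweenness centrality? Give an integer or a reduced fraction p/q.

19/6

Pairs whose geodesics pass through Wes — Dmitri–Mona: 1; Mona–Tara: 1/2; Mona–Chioma: 2/3; Mona–Iris: 1.
All other pairs contribute 0.
Summing the contributions gives betweenness(Wes) = 19/6.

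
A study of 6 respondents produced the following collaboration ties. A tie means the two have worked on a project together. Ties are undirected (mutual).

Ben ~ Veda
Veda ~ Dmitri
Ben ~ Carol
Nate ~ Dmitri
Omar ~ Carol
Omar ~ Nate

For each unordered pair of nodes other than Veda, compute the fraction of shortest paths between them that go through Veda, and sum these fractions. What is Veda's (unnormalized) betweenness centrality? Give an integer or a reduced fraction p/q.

Pairs whose geodesics pass through Veda — Nate–Ben: 1/2; Dmitri–Ben: 1; Dmitri–Carol: 1/2.
All other pairs contribute 0.
Summing the contributions gives betweenness(Veda) = 2.

2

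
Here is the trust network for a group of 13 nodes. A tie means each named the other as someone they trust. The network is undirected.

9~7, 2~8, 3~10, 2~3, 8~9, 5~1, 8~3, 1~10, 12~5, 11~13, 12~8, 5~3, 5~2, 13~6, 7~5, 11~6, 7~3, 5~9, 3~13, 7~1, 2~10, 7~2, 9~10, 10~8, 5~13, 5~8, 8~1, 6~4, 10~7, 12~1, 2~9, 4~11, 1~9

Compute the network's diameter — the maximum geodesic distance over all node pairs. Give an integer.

Eccentricity of each node (its greatest distance to any other): 1:4, 2:4, 3:3, 4:4, 5:3, 6:3, 7:4, 8:4, 9:4, 10:4, 11:3, 12:4, 13:2.
The maximum eccentricity is 4, realized for instance by the pair 4–9 via 4 – 6 – 13 – 5 – 9. So the diameter is 4.

4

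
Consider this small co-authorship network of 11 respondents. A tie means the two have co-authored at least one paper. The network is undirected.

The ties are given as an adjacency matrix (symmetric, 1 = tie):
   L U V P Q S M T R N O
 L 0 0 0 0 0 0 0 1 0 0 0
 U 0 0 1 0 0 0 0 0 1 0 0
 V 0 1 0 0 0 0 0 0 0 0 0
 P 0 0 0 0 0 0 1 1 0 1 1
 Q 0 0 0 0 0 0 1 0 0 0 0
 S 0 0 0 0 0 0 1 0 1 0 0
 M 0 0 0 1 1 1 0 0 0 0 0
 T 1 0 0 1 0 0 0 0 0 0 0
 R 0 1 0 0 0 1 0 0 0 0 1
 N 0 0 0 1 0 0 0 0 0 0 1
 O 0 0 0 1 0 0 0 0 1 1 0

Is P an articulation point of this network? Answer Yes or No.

Removing P leaves {L and T} with no path to {M, N, O, Q, R, S, U, and V}, so the network splits into 2 components. P is a cut vertex.

Yes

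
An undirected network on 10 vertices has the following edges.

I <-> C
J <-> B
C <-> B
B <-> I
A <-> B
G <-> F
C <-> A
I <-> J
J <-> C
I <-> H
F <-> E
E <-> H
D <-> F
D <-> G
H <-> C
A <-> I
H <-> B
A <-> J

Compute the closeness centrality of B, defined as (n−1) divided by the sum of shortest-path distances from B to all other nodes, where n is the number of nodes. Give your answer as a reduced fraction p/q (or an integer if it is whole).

1/2

Distances from B: A:1, C:1, D:4, E:2, F:3, G:4, H:1, I:1, J:1. Sum = 18.
n = 10, so closeness = 9/18 = 1/2.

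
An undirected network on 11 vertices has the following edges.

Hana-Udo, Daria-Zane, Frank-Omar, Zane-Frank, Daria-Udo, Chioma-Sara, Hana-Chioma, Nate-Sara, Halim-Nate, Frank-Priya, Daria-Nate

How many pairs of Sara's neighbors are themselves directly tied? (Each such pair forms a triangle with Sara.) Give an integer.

Sara's neighbors are Chioma and Nate, but none of them are tied to each other, so no triangle contains Sara.

0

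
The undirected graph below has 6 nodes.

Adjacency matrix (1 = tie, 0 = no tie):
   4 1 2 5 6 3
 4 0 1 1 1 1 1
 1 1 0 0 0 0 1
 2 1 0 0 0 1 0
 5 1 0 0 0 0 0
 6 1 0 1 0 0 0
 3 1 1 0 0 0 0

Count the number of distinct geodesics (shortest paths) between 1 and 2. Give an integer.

The shortest distance is 2, and the only length-2 path is 1–4–2. So there is exactly 1 shortest path.

1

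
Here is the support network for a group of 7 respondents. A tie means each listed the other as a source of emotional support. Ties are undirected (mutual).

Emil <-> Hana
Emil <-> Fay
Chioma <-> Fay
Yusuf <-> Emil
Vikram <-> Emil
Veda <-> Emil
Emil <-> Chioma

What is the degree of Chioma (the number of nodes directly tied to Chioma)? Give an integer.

2

Chioma is directly tied to Emil and Fay. That is 2 neighbors, so the degree of Chioma is 2.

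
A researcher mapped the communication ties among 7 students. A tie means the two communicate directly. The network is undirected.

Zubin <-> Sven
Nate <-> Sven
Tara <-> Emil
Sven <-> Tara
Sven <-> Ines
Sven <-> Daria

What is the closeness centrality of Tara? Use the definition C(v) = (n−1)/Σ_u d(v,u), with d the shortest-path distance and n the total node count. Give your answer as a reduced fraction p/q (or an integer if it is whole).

3/5

Distances from Tara: Daria:2, Emil:1, Ines:2, Nate:2, Sven:1, Zubin:2. Sum = 10.
n = 7, so closeness = 6/10 = 3/5.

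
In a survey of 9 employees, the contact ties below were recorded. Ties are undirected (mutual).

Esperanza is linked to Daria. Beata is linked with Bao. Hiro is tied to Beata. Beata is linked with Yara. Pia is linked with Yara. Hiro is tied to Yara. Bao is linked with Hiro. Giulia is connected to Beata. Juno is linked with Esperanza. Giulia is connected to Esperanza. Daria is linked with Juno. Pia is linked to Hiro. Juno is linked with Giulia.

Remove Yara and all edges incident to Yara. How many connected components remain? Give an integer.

Yara's neighbors (Beata, Hiro, and Pia) remain reachable from one another through other ties, so the rest of the network stays in one piece.

1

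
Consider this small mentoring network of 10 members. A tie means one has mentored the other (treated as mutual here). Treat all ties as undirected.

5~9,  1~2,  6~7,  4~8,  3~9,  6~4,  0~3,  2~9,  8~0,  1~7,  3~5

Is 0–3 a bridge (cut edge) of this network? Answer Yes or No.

Even without that edge, 0 still reaches 3 via 0 – 8 – 4 – 6 – 7 – 1 – 2 – 9 – 3, so the network stays connected. Not a bridge.

No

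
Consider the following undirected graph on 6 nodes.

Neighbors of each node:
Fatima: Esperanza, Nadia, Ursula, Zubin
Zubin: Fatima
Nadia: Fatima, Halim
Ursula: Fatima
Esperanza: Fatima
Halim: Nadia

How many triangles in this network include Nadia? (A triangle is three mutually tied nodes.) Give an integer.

Nadia's neighbors are Fatima and Halim, but none of them are tied to each other, so no triangle contains Nadia.

0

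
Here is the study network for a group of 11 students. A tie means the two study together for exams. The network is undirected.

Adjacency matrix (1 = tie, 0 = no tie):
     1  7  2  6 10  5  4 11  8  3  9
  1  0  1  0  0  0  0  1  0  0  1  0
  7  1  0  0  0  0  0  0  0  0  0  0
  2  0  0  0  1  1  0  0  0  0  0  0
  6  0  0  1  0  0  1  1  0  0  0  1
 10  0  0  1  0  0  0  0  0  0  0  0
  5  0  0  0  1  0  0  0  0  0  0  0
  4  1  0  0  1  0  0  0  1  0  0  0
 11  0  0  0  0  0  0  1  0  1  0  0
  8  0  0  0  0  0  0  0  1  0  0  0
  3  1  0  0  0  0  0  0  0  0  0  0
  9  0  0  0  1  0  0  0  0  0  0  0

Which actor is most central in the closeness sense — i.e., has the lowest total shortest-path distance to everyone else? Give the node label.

4

Farness (sum of distances to all others) for each node — 1:23, 2:26, 3:32, 4:18, 5:28, 6:19, 7:32, 8:34, 9:28, 10:35, 11:25.
The smallest farness is 18, for 4, so 4 has the highest closeness.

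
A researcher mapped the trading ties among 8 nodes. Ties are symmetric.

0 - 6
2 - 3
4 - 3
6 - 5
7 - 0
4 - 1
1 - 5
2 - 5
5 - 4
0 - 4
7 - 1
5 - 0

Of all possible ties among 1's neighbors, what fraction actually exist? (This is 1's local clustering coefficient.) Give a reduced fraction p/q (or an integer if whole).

1's neighbors: 4, 5, and 7 (k = 3).
Possible neighbor pairs: C(3,2) = 3. Edges among them: 4–5 → e = 1.
Clustering(1) = 1/3.

1/3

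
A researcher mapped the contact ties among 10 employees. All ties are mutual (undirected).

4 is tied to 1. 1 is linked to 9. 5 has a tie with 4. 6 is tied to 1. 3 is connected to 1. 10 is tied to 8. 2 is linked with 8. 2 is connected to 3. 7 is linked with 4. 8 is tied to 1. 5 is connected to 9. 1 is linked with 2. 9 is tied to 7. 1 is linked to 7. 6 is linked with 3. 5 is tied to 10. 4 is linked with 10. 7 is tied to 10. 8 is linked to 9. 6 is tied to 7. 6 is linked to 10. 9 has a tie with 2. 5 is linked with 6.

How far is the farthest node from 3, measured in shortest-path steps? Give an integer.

2

Distances from 3: 1:1, 2:1, 4:2, 5:2, 6:1, 7:2, 8:2, 9:2, 10:2.
The largest is 2 (to 7, 4, 8, 9, 5, and 10), so the eccentricity of 3 is 2.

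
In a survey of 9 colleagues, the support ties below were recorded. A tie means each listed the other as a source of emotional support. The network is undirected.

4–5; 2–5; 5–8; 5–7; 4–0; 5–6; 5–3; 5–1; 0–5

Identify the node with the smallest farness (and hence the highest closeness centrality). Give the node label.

5

Farness (sum of distances to all others) for each node — 0:14, 1:15, 2:15, 3:15, 4:14, 5:8, 6:15, 7:15, 8:15.
The smallest farness is 8, for 5, so 5 has the highest closeness.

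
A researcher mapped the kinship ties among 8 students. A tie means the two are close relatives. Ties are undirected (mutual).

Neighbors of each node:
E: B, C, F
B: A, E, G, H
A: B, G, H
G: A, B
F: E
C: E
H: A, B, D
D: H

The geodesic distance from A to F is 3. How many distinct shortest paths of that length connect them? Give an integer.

1

The shortest distance is 3, and the only length-3 path is A–B–E–F. So there is exactly 1 shortest path.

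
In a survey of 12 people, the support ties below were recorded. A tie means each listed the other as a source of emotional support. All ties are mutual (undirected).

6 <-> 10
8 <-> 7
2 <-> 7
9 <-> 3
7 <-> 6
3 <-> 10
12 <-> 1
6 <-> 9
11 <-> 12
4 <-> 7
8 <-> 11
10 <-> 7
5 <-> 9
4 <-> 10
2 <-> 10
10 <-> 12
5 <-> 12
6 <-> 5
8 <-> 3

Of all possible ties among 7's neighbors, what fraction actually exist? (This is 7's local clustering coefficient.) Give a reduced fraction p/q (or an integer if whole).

3/10

7's neighbors: 2, 4, 6, 8, and 10 (k = 5).
Possible neighbor pairs: C(5,2) = 10. Edges among them: 2–10, 4–10, 6–10 → e = 3.
Clustering(7) = 3/10.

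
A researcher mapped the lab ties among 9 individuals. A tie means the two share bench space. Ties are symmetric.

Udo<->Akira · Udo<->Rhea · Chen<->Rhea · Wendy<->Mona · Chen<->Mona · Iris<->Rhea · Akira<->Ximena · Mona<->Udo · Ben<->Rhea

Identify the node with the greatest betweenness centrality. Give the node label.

Unnormalized betweenness of each node: Akira:7, Ben:0, Chen:3, Iris:0, Mona:17/2, Rhea:29/2, Udo:15, Wendy:0, Ximena:0.
Udo has the largest value, 15, making it the main broker — the node through which the most shortest paths run.

Udo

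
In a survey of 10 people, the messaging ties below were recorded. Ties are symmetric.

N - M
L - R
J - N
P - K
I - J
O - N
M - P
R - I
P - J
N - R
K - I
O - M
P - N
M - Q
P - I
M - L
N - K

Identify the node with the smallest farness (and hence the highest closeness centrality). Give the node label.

N

Farness (sum of distances to all others) for each node — I:16, J:17, K:17, L:18, M:13, N:12, O:17, P:13, Q:21, R:16.
The smallest farness is 12, for N, so N has the highest closeness.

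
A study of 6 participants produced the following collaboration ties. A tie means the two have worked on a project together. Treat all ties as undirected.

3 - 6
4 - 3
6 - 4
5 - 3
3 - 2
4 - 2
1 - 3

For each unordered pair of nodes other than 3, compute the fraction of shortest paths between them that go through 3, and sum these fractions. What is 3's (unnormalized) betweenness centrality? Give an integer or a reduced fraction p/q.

15/2

Pairs whose geodesics pass through 3 — 5–4: 1; 5–6: 1; 5–1: 1; 5–2: 1; 4–1: 1; 6–1: 1; 6–2: 1/2; 1–2: 1.
All other pairs contribute 0.
Summing the contributions gives betweenness(3) = 15/2.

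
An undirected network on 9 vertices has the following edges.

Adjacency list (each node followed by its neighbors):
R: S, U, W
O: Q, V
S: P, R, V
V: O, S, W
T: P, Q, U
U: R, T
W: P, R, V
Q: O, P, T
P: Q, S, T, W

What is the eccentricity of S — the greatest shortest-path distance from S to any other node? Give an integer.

2

Distances from S: O:2, P:1, Q:2, R:1, T:2, U:2, V:1, W:2.
The largest is 2 (to W, U, O, T, and Q), so the eccentricity of S is 2.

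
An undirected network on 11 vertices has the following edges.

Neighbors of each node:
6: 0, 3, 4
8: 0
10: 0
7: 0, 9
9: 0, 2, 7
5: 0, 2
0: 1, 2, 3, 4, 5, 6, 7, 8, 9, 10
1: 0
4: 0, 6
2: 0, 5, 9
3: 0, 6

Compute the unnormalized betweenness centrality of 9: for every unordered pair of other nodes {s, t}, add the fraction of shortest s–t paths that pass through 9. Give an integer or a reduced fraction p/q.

1/2

Pairs whose geodesics pass through 9 — 7–2: 1/2.
All other pairs contribute 0.
Summing the contributions gives betweenness(9) = 1/2.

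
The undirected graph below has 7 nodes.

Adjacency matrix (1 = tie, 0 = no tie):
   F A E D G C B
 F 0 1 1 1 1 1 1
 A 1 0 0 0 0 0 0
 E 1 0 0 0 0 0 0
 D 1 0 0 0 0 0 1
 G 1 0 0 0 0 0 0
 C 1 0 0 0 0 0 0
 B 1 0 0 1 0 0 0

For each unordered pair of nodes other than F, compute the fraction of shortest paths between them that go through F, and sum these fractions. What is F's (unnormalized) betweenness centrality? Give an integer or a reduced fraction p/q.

Pairs whose geodesics pass through F — A–E: 1; A–D: 1; A–G: 1; A–C: 1; A–B: 1; E–D: 1; E–G: 1; E–C: 1; E–B: 1; D–G: 1; D–C: 1; G–C: 1; G–B: 1; C–B: 1.
All other pairs contribute 0.
Summing the contributions gives betweenness(F) = 14.

14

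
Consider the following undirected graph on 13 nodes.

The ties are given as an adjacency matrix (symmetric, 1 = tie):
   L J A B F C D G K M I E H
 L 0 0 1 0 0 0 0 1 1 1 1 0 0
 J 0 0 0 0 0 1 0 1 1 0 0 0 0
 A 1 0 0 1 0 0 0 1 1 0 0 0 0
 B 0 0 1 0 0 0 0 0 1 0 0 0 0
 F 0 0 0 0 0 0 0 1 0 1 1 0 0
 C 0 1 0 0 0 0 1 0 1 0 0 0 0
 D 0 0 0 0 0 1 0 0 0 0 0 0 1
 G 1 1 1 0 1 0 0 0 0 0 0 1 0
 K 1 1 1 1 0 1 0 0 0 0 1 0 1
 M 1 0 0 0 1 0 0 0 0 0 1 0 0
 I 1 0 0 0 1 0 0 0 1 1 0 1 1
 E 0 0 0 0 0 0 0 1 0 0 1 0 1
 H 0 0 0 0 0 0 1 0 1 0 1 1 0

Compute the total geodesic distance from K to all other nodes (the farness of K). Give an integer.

Distances from K: A:1, B:1, C:1, D:2, E:2, F:2, G:2, H:1, I:1, J:1, L:1, M:2.
Sum = 1 + 1 + 1 + 2 + 2 + 2 + 2 + 1 + 1 + 1 + 1 + 2 = 17.

17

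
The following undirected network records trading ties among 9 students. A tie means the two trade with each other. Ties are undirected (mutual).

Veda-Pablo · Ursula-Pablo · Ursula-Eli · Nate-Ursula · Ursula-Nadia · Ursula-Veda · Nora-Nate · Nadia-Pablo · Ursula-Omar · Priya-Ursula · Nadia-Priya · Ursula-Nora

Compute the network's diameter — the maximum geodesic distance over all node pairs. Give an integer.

2

Eccentricity of each node (its greatest distance to any other): Eli:2, Nadia:2, Nate:2, Nora:2, Omar:2, Pablo:2, Priya:2, Ursula:1, Veda:2.
The maximum eccentricity is 2, realized for instance by the pair Nadia–Nora via Nadia – Ursula – Nora. So the diameter is 2.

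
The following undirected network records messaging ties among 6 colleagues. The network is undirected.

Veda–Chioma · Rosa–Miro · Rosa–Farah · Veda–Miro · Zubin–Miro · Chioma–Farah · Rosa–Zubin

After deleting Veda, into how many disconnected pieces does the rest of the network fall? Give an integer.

Veda's neighbors (Chioma and Miro) remain reachable from one another through other ties, so the rest of the network stays in one piece.

1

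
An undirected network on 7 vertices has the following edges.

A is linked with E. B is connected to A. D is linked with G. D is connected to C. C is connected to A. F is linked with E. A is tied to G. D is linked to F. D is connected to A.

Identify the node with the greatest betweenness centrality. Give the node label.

Unnormalized betweenness of each node: A:8, B:0, C:0, D:7/2, E:1, F:1/2, G:0.
A has the largest value, 8, making it the main broker — the node through which the most shortest paths run.

A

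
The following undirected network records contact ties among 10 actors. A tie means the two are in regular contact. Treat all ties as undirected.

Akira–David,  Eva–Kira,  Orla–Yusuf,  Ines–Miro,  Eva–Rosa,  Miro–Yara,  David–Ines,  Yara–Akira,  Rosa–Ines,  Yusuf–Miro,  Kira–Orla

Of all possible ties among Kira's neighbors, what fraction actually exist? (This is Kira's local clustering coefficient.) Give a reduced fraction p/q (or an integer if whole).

0

Kira's neighbors: Eva and Orla (k = 2).
Possible neighbor pairs: C(2,2) = 1. Edges among them: none → e = 0.
Clustering(Kira) = 0/1.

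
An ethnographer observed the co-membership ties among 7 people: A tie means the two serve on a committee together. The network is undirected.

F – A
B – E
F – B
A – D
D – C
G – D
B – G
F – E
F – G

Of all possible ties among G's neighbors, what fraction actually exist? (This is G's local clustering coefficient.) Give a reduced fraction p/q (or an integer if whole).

G's neighbors: B, D, and F (k = 3).
Possible neighbor pairs: C(3,2) = 3. Edges among them: B–F → e = 1.
Clustering(G) = 1/3.

1/3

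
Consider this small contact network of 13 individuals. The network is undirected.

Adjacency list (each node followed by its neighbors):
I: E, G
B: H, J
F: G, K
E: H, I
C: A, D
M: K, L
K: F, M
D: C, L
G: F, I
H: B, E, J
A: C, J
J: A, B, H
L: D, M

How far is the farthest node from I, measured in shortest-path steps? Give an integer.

Distances from I: A:4, B:3, C:5, D:6, E:1, F:2, G:1, H:2, J:3, K:3, L:5, M:4.
The largest is 6 (to D), so the eccentricity of I is 6.

6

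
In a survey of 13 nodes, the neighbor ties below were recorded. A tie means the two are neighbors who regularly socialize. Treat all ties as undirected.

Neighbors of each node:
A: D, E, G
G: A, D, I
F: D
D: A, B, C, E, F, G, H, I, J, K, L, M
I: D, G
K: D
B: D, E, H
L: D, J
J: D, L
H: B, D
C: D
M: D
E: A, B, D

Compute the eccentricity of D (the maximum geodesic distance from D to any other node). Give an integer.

1

Distances from D: A:1, B:1, C:1, E:1, F:1, G:1, H:1, I:1, J:1, K:1, L:1, M:1.
The largest is 1 (to M, I, G, A, C, E, J, K, H, F, B, and L), so the eccentricity of D is 1.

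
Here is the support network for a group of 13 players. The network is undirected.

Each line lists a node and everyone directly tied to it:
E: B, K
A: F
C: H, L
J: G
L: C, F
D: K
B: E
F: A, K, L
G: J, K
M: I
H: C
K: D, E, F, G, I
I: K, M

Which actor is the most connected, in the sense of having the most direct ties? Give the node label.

Degrees — A:1, B:1, C:2, D:1, E:2, F:3, G:2, H:1, I:2, J:1, K:5, L:2, M:1.
The maximum is 5, attained only by K.

K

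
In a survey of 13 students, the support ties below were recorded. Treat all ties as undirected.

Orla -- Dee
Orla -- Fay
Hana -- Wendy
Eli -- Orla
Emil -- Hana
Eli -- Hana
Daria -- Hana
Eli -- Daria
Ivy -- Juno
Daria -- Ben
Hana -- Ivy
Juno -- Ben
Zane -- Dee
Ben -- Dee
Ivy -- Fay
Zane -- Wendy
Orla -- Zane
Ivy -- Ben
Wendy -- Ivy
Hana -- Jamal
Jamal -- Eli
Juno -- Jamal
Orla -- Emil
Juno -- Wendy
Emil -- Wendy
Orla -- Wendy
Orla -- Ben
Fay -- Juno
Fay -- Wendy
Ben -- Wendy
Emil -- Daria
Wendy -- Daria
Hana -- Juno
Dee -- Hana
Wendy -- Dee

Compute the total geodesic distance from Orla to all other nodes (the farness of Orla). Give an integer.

17

Distances from Orla: Ben:1, Daria:2, Dee:1, Eli:1, Emil:1, Fay:1, Hana:2, Ivy:2, Jamal:2, Juno:2, Wendy:1, Zane:1.
Sum = 1 + 2 + 1 + 1 + 1 + 1 + 2 + 2 + 2 + 2 + 1 + 1 = 17.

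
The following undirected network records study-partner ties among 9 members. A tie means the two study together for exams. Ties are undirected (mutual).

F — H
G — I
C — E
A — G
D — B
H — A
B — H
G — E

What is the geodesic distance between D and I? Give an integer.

5

One shortest route is D – B – H – A – G – I, which uses 5 edges, and at distance 4 from D we only reach {G}, which does not include I. So d(D,I) = 5.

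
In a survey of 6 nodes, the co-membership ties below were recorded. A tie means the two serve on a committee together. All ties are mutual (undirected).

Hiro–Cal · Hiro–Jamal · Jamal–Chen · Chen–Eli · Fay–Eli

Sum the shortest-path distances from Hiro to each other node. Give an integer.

Distances from Hiro: Cal:1, Chen:2, Eli:3, Fay:4, Jamal:1.
Sum = 1 + 2 + 3 + 4 + 1 = 11.

11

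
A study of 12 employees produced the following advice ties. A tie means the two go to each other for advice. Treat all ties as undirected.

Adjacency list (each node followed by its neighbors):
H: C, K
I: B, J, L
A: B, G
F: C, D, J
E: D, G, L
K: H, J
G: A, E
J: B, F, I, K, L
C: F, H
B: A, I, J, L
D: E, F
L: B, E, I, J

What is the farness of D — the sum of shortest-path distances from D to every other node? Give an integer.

25

Distances from D: A:3, B:3, C:2, E:1, F:1, G:2, H:3, I:3, J:2, K:3, L:2.
Sum = 3 + 3 + 2 + 1 + 1 + 2 + 3 + 3 + 2 + 3 + 2 = 25.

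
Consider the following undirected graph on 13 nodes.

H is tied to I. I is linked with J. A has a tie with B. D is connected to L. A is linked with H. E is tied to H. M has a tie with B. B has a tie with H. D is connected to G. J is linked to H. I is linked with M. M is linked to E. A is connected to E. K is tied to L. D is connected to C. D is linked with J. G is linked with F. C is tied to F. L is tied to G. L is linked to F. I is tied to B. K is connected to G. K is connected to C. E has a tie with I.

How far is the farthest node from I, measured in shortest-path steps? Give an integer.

Distances from I: A:2, B:1, C:3, D:2, E:1, F:4, G:3, H:1, J:1, K:4, L:3, M:1.
The largest is 4 (to K and F), so the eccentricity of I is 4.

4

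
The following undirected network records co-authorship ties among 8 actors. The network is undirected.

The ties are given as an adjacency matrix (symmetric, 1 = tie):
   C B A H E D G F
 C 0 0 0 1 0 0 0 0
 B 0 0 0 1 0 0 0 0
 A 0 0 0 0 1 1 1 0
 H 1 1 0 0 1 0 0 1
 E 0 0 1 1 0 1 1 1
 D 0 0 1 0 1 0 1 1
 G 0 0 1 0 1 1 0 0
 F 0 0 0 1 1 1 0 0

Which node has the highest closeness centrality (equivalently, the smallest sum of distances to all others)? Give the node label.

E

Farness (sum of distances to all others) for each node — A:13, B:16, C:16, D:12, E:9, F:11, G:13, H:10.
The smallest farness is 9, for E, so E has the highest closeness.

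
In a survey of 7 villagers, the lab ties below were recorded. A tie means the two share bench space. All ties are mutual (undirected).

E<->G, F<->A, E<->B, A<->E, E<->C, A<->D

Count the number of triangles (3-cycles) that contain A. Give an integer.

0

A's neighbors are D, E, and F, but none of them are tied to each other, so no triangle contains A.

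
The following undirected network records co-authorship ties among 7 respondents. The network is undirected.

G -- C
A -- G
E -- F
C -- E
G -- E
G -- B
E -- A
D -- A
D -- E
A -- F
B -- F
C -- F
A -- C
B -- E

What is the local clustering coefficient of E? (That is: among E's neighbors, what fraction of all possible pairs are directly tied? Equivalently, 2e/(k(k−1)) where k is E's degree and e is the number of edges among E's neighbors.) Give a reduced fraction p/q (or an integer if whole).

E's neighbors: A, B, C, D, F, and G (k = 6).
Possible neighbor pairs: C(6,2) = 15. Edges among them: A–C, A–D, A–F, A–G, B–F, B–G, C–F, C–G → e = 8.
Clustering(E) = 8/15.

8/15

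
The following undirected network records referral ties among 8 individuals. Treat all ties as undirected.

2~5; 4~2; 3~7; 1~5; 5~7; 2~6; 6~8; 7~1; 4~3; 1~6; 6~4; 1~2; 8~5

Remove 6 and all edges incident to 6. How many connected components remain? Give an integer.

6's neighbors (1, 2, 4, and 8) remain reachable from one another through other ties, so the rest of the network stays in one piece.

1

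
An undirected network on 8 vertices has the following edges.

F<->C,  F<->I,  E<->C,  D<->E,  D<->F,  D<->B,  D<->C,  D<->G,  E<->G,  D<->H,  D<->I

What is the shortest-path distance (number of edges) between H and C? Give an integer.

2

One shortest route is H – D – C, which uses 2 edges, and H and C are not directly tied, so nothing shorter exists. So d(H,C) = 2.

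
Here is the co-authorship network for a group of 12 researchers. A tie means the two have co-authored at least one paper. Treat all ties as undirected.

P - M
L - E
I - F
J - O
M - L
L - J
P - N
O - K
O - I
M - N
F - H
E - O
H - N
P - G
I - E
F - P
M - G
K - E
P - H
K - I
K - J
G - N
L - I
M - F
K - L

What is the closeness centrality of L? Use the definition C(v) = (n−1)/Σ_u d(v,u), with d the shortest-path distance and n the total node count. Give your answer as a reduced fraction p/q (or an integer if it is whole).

11/18

Distances from L: E:1, F:2, G:2, H:3, I:1, J:1, K:1, M:1, N:2, O:2, P:2. Sum = 18.
n = 12, so closeness = 11/18.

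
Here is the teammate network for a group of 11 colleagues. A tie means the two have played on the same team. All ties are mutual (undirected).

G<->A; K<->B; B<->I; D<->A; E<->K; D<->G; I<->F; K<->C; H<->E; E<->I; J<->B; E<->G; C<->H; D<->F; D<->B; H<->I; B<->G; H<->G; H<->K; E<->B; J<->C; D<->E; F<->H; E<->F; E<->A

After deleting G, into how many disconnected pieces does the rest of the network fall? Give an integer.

1

G's neighbors (A, B, D, E, and H) remain reachable from one another through other ties, so the rest of the network stays in one piece.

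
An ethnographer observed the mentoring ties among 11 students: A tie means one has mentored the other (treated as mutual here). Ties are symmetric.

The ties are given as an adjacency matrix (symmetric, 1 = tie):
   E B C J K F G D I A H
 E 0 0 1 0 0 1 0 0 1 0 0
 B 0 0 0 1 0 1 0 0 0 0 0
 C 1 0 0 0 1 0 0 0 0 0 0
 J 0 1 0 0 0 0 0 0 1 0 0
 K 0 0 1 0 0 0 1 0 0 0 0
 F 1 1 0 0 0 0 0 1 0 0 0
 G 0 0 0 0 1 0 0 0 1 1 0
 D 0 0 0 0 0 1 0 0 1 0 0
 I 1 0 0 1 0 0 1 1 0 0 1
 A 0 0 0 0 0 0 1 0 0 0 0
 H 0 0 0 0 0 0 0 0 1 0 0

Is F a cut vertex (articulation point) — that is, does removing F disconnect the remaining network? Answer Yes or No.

No

Even without F, every remaining node can still reach every other (the residual graph is connected), so F is not a cut vertex.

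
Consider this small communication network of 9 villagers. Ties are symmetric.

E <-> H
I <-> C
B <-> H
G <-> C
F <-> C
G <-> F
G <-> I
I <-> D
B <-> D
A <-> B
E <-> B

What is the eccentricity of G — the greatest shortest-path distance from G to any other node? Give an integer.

Distances from G: A:4, B:3, C:1, D:2, E:4, F:1, H:4, I:1.
The largest is 4 (to E, A, and H), so the eccentricity of G is 4.

4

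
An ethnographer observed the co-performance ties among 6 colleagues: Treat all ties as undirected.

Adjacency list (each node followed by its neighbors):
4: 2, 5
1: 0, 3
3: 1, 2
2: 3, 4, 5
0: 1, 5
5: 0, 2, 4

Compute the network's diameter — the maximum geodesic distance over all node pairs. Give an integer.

Eccentricity of each node (its greatest distance to any other): 0:2, 1:3, 2:2, 3:2, 4:3, 5:2.
The maximum eccentricity is 3, realized for instance by the pair 1–4 via 1 – 0 – 5 – 4. So the diameter is 3.

3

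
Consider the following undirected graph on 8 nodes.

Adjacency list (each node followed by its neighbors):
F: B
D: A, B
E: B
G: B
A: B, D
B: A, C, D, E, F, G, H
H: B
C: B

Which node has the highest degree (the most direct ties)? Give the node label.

Degrees — A:2, B:7, C:1, D:2, E:1, F:1, G:1, H:1.
The maximum is 7, attained only by B.

B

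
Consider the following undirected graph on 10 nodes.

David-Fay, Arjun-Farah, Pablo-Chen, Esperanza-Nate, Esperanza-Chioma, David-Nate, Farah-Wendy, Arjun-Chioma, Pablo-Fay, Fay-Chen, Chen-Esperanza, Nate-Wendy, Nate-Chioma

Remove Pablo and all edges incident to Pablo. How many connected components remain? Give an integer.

1

Pablo's neighbors (Chen and Fay) remain reachable from one another through other ties, so the rest of the network stays in one piece.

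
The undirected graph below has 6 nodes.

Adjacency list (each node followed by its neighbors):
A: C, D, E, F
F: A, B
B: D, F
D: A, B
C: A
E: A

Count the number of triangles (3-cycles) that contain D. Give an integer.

D's neighbors are A and B, but none of them are tied to each other, so no triangle contains D.

0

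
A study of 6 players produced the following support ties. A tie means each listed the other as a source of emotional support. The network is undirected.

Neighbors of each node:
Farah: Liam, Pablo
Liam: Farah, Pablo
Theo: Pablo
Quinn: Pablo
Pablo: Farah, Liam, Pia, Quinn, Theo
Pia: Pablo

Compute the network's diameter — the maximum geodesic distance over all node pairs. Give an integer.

Eccentricity of each node (its greatest distance to any other): Farah:2, Liam:2, Pablo:1, Pia:2, Quinn:2, Theo:2.
The maximum eccentricity is 2, realized for instance by the pair Farah–Theo via Farah – Pablo – Theo. So the diameter is 2.

2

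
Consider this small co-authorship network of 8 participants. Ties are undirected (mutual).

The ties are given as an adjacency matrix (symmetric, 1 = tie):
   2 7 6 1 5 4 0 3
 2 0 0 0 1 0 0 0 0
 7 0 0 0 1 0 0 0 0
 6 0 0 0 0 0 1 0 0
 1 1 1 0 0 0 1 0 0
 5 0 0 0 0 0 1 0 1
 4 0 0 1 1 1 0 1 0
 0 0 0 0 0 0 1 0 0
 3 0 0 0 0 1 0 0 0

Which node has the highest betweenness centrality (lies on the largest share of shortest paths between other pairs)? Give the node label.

4

Unnormalized betweenness of each node: 0:0, 1:11, 2:0, 3:0, 4:17, 5:6, 6:0, 7:0.
4 has the largest value, 17, making it the main broker — the node through which the most shortest paths run.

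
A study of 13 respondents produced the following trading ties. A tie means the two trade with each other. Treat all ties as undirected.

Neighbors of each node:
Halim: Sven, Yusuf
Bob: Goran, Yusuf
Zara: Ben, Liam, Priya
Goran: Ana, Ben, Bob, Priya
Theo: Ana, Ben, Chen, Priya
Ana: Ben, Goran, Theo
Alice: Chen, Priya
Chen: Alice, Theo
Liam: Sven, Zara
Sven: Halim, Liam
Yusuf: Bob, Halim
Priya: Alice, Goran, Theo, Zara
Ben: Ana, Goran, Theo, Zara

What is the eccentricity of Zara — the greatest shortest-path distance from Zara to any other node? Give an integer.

4

Distances from Zara: Alice:2, Ana:2, Ben:1, Bob:3, Chen:3, Goran:2, Halim:3, Liam:1, Priya:1, Sven:2, Theo:2, Yusuf:4.
The largest is 4 (to Yusuf), so the eccentricity of Zara is 4.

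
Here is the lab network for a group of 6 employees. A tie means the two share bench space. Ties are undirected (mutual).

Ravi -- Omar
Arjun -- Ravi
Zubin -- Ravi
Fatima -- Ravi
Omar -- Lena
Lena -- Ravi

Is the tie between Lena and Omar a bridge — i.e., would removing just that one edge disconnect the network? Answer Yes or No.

Even without that edge, Lena still reaches Omar via Lena – Ravi – Omar, so the network stays connected. Not a bridge.

No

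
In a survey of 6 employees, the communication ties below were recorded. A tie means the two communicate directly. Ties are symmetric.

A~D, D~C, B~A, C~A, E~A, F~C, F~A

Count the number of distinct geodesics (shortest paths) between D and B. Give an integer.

1

The shortest distance is 2, and the only length-2 path is D–A–B. So there is exactly 1 shortest path.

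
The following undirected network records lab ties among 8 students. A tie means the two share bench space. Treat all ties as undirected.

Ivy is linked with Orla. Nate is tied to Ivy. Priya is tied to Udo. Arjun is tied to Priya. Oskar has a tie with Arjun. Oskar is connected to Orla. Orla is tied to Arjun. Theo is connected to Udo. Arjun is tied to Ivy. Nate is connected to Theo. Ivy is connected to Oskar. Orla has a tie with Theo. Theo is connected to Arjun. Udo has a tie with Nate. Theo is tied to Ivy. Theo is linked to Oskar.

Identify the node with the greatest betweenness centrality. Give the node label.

Theo

Unnormalized betweenness of each node: Arjun:7/2, Ivy:3/2, Nate:1/2, Orla:0, Oskar:0, Priya:1/2, Theo:9/2, Udo:3/2.
Theo has the largest value, 9/2, making it the main broker — the node through which the most shortest paths run.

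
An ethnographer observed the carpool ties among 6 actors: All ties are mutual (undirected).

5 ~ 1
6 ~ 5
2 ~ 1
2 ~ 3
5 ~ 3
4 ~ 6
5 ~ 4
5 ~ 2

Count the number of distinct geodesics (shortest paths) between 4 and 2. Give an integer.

1

The shortest distance is 2, and the only length-2 path is 4–5–2. So there is exactly 1 shortest path.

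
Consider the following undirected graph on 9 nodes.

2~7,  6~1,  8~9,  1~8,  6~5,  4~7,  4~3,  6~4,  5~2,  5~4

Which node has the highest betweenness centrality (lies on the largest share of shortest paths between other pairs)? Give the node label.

6

Unnormalized betweenness of each node: 1:12, 2:1/2, 3:0, 4:23/2, 5:5, 6:15, 7:1, 8:7, 9:0.
6 has the largest value, 15, making it the main broker — the node through which the most shortest paths run.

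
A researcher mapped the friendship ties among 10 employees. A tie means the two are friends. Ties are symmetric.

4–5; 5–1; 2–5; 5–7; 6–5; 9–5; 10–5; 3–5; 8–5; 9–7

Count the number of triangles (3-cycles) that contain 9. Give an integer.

9's neighbors: 5 and 7.
Neighbor pairs that are themselves tied: 9–5–7. Each forms one triangle with 9, for 1 in total.

1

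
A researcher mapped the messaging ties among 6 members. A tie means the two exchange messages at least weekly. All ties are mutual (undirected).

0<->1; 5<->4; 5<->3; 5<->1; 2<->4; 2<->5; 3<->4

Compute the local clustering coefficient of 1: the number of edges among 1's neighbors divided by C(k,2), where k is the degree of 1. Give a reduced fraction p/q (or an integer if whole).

1's neighbors: 0 and 5 (k = 2).
Possible neighbor pairs: C(2,2) = 1. Edges among them: none → e = 0.
Clustering(1) = 0/1.

0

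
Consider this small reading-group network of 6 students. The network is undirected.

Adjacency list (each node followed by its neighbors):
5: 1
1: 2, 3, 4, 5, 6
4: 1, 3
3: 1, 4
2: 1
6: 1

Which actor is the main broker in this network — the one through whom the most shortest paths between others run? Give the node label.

1

Unnormalized betweenness of each node: 1:9, 2:0, 3:0, 4:0, 5:0, 6:0.
1 has the largest value, 9, making it the main broker — the node through which the most shortest paths run.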